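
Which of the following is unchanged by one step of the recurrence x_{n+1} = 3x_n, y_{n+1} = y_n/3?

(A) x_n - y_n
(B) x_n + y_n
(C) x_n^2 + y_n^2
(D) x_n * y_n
D

For the recurrence x_{n+1} = 3x_n, y_{n+1} = y_n/3:

x_{n+1} * y_{n+1} = (3x_n) * (y_n/3) = x_n * y_n
The product is conserved.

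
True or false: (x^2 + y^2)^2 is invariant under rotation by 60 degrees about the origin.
True

Applying rotation by 60 degrees: x' = x*cos(60 degrees) - y*sin(60 degrees) = x/2 - sqrt(3)y/2, y' = x*sin(60 degrees) + y*cos(60 degrees) = sqrt(3)x/2 + y/2

Substituting into (x^2 + y^2)^2:
((x/2 - sqrt(3)y/2)^2 + (sqrt(3)x/2 + y/2)^2)^2
= x^4 + 2x^2y^2 + y^4 = (x^2 + y^2)^2

This equals the original expression (x^2 + y^2)^2, so it IS invariant.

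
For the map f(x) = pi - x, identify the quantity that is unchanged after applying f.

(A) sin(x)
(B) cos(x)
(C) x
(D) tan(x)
A

For f(x) = pi - x:
sin(pi - x) = sin(x), so sine is invariant under this transformation.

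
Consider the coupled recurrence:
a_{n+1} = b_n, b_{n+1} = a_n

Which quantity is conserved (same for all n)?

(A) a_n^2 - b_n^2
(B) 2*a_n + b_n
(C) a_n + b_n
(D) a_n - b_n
C

Replace a_n by a_{n+1} = b_n and b_n by b_{n+1} = a_n in each option and simplify:
(A) a_n^2 - b_n^2  ->  (b_n)^2 - (a_n)^2 = -a_n^2 + b_n^2   [not conserved]
(B) 2*a_n + b_n  ->  2*(b_n) + (a_n) = a_n + 2*b_n   [not conserved]
(C) a_n + b_n  ->  (b_n) + (a_n) = a_n + b_n   [conserved]
(D) a_n - b_n  ->  (b_n) - (a_n) = -a_n + b_n   [not conserved]

Only (C) a_n + b_n returns to itself after one step, so it is the conserved quantity.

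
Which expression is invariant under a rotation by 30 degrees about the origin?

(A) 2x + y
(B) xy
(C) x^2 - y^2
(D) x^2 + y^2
D

A rotation by 30 degrees sends (x, y) to (sqrt(3)x/2 - y/2, x/2 + sqrt(3)y/2).
Substitute the transformed coordinates into each option and compare with the original:
(A) 2x + y  ->  2(sqrt(3)x/2 - y/2) + (x/2 + sqrt(3)y/2) = x/2 + sqrt(3)x - y + sqrt(3)y/2   [differs from 2x + y: not invariant]
(B) xy  ->  (sqrt(3)x/2 - y/2)(x/2 + sqrt(3)y/2) = sqrt(3)x^2/4 + xy/2 - sqrt(3)y^2/4   [differs from xy: not invariant]
(C) x^2 - y^2  ->  (sqrt(3)x/2 - y/2)^2 - (x/2 + sqrt(3)y/2)^2 = x^2/2 - sqrt(3)xy - y^2/2   [differs from x^2 - y^2: not invariant]
(D) x^2 + y^2  ->  (sqrt(3)x/2 - y/2)^2 + (x/2 + sqrt(3)y/2)^2 = x^2 + y^2   [equals x^2 + y^2: invariant]

Only option (D), x^2 + y^2, is unchanged by the transformation.
Geometrically, x^2 + y^2 is the squared distance from the origin, which every rotation about the origin preserves.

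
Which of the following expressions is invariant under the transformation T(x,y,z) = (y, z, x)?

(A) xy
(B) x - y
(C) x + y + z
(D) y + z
C

Apply T(x,y,z) = (y, z, x) to each option, i.e. replace (x, y, z) by the transformed coordinates.
Substitute the transformed coordinates into each option and compare with the original:
(A) xy  ->  (y)(z) = yz   [differs from xy: not invariant]
(B) x - y  ->  (y) - (z) = y - z   [differs from x - y: not invariant]
(C) x + y + z  ->  (y) + (z) + (x) = x + y + z   [equals x + y + z: invariant]
(D) y + z  ->  (z) + (x) = x + z   [differs from y + z: not invariant]

Only option (C), x + y + z, is unchanged by the transformation.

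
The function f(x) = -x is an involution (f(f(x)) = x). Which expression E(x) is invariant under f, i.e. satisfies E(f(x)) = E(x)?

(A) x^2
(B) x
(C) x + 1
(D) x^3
A

Replace x by f(x) = -x in each option and simplify. As a quick numerical cross-check, also compare E(4) with E(f(4)) = E(-4).

(A) x^2  ->  (-x)^2, which simplifies back to x^2; check: E(4) = 16, E(-4) = 16.   [invariant]
(B) x  ->  (-x) = -x; check: E(4) = 4 but E(-4) = -4.   [not invariant]
(C) x + 1  ->  (-x) + 1 = 1 - x; check: E(4) = 5 but E(-4) = -3.   [not invariant]
(D) x^3  ->  (-x)^3 = -x^3; check: E(4) = 64 but E(-4) = -64.   [not invariant]

Only (A) is unchanged. E is symmetric under swapping x with f(x) = -x, which is exactly what an involution does.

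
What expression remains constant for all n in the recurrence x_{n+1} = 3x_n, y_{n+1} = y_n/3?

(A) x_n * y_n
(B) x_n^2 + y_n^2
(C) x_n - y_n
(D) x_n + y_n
A

For the recurrence x_{n+1} = 3x_n, y_{n+1} = y_n/3:

x_{n+1} * y_{n+1} = (3x_n) * (y_n/3) = x_n * y_n
The product is conserved.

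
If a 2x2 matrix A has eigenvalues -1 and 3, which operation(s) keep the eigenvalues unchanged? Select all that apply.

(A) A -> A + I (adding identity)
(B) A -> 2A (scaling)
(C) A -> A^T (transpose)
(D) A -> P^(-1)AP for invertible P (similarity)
C and D

Eigenvalues are preserved by:
1. Similarity transformations: A -> P^(-1)AP (same characteristic polynomial)
2. Transpose: A^T has the same eigenvalues as A

Eigenvalues are NOT preserved by:
- Adding identity: eigenvalues become -1+1, 3+1
- Scaling: eigenvalues become -2, 6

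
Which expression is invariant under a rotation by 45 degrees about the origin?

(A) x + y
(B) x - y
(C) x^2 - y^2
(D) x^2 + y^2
D

A rotation by 45 degrees sends (x, y) to (sqrt(2)x/2 - sqrt(2)y/2, sqrt(2)x/2 + sqrt(2)y/2).
Substitute the transformed coordinates into each option and compare with the original:
(A) x + y  ->  (sqrt(2)x/2 - sqrt(2)y/2) + (sqrt(2)x/2 + sqrt(2)y/2) = sqrt(2)x   [differs from x + y: not invariant]
(B) x - y  ->  (sqrt(2)x/2 - sqrt(2)y/2) - (sqrt(2)x/2 + sqrt(2)y/2) = -sqrt(2)y   [differs from x - y: not invariant]
(C) x^2 - y^2  ->  (sqrt(2)x/2 - sqrt(2)y/2)^2 - (sqrt(2)x/2 + sqrt(2)y/2)^2 = -2xy   [differs from x^2 - y^2: not invariant]
(D) x^2 + y^2  ->  (sqrt(2)x/2 - sqrt(2)y/2)^2 + (sqrt(2)x/2 + sqrt(2)y/2)^2 = x^2 + y^2   [equals x^2 + y^2: invariant]

Only option (D), x^2 + y^2, is unchanged by the transformation.
Geometrically, x^2 + y^2 is the squared distance from the origin, which every rotation about the origin preserves.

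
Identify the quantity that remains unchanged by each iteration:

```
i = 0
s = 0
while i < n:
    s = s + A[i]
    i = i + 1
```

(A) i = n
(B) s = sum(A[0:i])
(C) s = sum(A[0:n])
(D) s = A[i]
B

A loop invariant must hold before the first iteration and be re-established by every execution of the body.

(B) s = sum(A[0:i]): Initially i = 0 and s = 0 = sum of the empty slice A[0:0]. If s = sum(A[0:i]) holds at the top of an iteration, the body sets s to sum(A[0:i]) + A[i] = sum(A[0:i+1]) and then i to i+1, so s = sum(A[0:i]) holds again. At exit i = n, giving s = sum(A[0:n]).

The other options fail:
(A) i = n: false initially (i = 0); it is the exit condition, not an invariant.
(C) s = sum(A[0:n]): false before the loop (s = 0, not the full sum) -- it only becomes true at exit.
(D) s = A[i]: after the first iteration s = A[0] but i = 1, so s = A[i] compares s with the wrong element (and fails in general).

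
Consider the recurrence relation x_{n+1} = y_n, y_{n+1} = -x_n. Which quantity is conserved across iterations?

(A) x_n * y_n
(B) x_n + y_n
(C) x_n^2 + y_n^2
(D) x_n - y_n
C

For the recurrence x_{n+1} = y_n, y_{n+1} = -x_n:

x_{n+1}^2 + y_{n+1}^2 = y_n^2 + (-x_n)^2 = x_n^2 + y_n^2
The sum of squares is conserved (like energy in a harmonic oscillator).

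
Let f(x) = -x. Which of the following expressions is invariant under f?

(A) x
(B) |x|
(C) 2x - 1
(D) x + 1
B

For f(x) = -x:
Applying f replaces x by -x. Since |-x| = |x|, the absolute value is unchanged by f, whereas x -> -x, 2x - 1 -> -2x - 1 and x + 1 -> -x + 1 all change.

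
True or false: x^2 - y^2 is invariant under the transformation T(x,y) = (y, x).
False

Substitute T(x,y) = (y, x) into the expression and compare with the original.

Original: x^2 - y^2
After applying T: (y)^2 - (x)^2 = -x^2 + y^2

This differs from the original x^2 - y^2 (difference: -2x^2 + 2y^2), so the expression is NOT invariant.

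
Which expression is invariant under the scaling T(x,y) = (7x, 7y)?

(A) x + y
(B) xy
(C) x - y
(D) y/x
D

Under the uniform scaling T(x,y) = (7x, 7y):
Substitute the transformed coordinates into each option and compare with the original:
(A) x + y  ->  (7x) + (7y) = 7x + 7y   [differs from x + y: not invariant]
(B) xy  ->  (7x)(7y) = 49xy   [differs from xy: not invariant]
(C) x - y  ->  (7x) - (7y) = 7x - 7y   [differs from x - y: not invariant]
(D) y/x  ->  (7y)/(7x) = y/x   [equals y/x: invariant]

Only option (D), y/x, is unchanged by the transformation.
The common factor 7 cancels in a ratio of coordinates, while sums, products and sums of squares pick up factors of 7 or 49.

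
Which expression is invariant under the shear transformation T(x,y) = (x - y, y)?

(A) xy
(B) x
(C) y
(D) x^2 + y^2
C

Under the shear T(x,y) = (x - y, y):
Substitute the transformed coordinates into each option and compare with the original:
(A) xy  ->  (x - y)(y) = xy - y^2   [differs from xy: not invariant]
(B) x  ->  (x - y) = x - y   [differs from x: not invariant]
(C) y  ->  (y) = y   [equals y: invariant]
(D) x^2 + y^2  ->  (x - y)^2 + (y)^2 = x^2 - 2xy + 2y^2   [differs from x^2 + y^2: not invariant]

Only option (C), y, is unchanged by the transformation.
A horizontal shear moves points parallel to the x-axis, so the y-coordinate (and any function of y alone) is unchanged.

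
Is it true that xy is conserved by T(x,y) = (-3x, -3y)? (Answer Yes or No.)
No

Substitute T(x,y) = (-3x, -3y) into the expression and compare with the original.

Original: xy
After applying T: (-3x)(-3y) = 9xy

This differs from the original xy (difference: 8xy), so the expression is NOT invariant.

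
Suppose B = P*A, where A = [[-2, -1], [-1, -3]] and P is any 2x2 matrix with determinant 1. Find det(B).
5

By the multiplicative property of determinants, det(B) = det(P*A) = det(P) * det(A) = det(A),
so the determinant is invariant under multiplication by any determinant-1 matrix; we just need det(A).

det(A) = (-2)(-3) - (-1)(-1) = 6 - 1 = 5

Therefore det(B) = 1 * 5 = 5.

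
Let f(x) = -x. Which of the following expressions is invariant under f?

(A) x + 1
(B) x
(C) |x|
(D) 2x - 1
C

For f(x) = -x:
Applying f replaces x by -x. Since |-x| = |x|, the absolute value is unchanged by f, whereas x -> -x, 2x - 1 -> -2x - 1 and x + 1 -> -x + 1 all change.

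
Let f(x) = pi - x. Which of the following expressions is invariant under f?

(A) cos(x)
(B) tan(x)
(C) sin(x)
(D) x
C

For f(x) = pi - x:
sin(pi - x) = sin(x), so sine is invariant under this transformation.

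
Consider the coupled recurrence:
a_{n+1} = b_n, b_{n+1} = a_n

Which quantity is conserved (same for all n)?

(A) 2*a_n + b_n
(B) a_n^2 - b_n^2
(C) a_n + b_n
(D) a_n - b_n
C

Replace a_n by a_{n+1} = b_n and b_n by b_{n+1} = a_n in each option and simplify:
(A) 2*a_n + b_n  ->  2*(b_n) + (a_n) = a_n + 2*b_n   [not conserved]
(B) a_n^2 - b_n^2  ->  (b_n)^2 - (a_n)^2 = -a_n^2 + b_n^2   [not conserved]
(C) a_n + b_n  ->  (b_n) + (a_n) = a_n + b_n   [conserved]
(D) a_n - b_n  ->  (b_n) - (a_n) = -a_n + b_n   [not conserved]

Only (C) a_n + b_n returns to itself after one step, so it is the conserved quantity.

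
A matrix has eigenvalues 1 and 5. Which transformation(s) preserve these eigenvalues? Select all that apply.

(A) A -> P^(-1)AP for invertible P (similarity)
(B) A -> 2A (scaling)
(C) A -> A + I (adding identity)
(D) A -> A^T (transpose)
A and D

Eigenvalues are preserved by:
1. Similarity transformations: A -> P^(-1)AP (same characteristic polynomial)
2. Transpose: A^T has the same eigenvalues as A

Eigenvalues are NOT preserved by:
- Adding identity: eigenvalues become 1+1, 5+1
- Scaling: eigenvalues become 2, 10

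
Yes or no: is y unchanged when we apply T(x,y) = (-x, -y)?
No

Substitute T(x,y) = (-x, -y) into the expression and compare with the original.

Original: y
After applying T: (-y) = -y

This differs from the original y (difference: -2y), so the expression is NOT invariant.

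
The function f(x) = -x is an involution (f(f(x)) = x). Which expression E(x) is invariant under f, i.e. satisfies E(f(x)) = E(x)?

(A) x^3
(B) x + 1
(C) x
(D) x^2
D

Replace x by f(x) = -x in each option and simplify. As a quick numerical cross-check, also compare E(5) with E(f(5)) = E(-5).

(A) x^3  ->  (-x)^3 = -x^3; check: E(5) = 125 but E(-5) = -125.   [not invariant]
(B) x + 1  ->  (-x) + 1 = 1 - x; check: E(5) = 6 but E(-5) = -4.   [not invariant]
(C) x  ->  (-x) = -x; check: E(5) = 5 but E(-5) = -5.   [not invariant]
(D) x^2  ->  (-x)^2, which simplifies back to x^2; check: E(5) = 25, E(-5) = 25.   [invariant]

Only (D) is unchanged. E is symmetric under swapping x with f(x) = -x, which is exactly what an involution does.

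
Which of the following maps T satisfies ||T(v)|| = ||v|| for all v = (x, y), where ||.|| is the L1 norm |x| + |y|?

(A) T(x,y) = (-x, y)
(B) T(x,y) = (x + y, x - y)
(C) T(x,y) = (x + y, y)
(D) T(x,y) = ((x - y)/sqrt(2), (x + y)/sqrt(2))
A

A transformation preserves a norm if ||T(v)|| = ||v|| for every v; a single vector where the norm changes rules an option out.

(A) T(x,y) = (-x, y): preserves the norm -- it only permutes the coordinates and/or flips signs, which leaves |x| + |y| unchanged.
(B) T(x,y) = (x + y, x - y): v = (1, 0) has norm |1| + |0| = 1, but T(v) = (1, 1) has norm 2 -- not preserved.
(C) T(x,y) = (x + y, y): v = (0, 1) has norm |0| + |1| = 1, but T(v) = (1, 1) has norm 2 -- not preserved.
(D) T(x,y) = ((x - y)/sqrt(2), (x + y)/sqrt(2)): v = (1, 0) has norm |1| + |0| = 1, but T(v) = (sqrt(2)/2, sqrt(2)/2) has norm sqrt(2) -- not preserved.

Therefore the answer is (A).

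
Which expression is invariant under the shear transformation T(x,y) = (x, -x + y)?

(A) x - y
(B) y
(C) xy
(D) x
D

Under the shear T(x,y) = (x, -x + y):
Substitute the transformed coordinates into each option and compare with the original:
(A) x - y  ->  (x) - (-x + y) = 2x - y   [differs from x - y: not invariant]
(B) y  ->  (-x + y) = -x + y   [differs from y: not invariant]
(C) xy  ->  (x)(-x + y) = -x^2 + xy   [differs from xy: not invariant]
(D) x  ->  (x) = x   [equals x: invariant]

Only option (D), x, is unchanged by the transformation.
A vertical shear moves points parallel to the y-axis, so the x-coordinate (and any function of x alone) is unchanged.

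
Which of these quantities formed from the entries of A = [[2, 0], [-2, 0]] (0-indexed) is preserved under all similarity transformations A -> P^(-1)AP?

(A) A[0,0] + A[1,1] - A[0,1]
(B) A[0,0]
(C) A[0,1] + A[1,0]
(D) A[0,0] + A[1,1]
D

A[0,0] + A[1,1] is the trace of A. By the cyclic property of the trace, tr(P^(-1)AP) = tr(APP^(-1)) = tr(A), so it is the same for every matrix similar to A.

The other combinations are not similarity invariants. For example, take P = [[1, 1], [1, 2]] (det P = 1), so P^(-1) = [[2, -1], [-1, 1]] and
B = P^(-1)AP = [[6, 6], [-4, -4]].
Evaluating each option on A and on B:
(A) A[0,0] + A[1,1] - A[0,1]: 2 for A, -4 for B -> changes
(B) A[0,0]: 2 for A, 6 for B -> changes
(C) A[0,1] + A[1,0]: -2 for A, 2 for B -> changes
(D) A[0,0] + A[1,1]: 2 for A, 2 for B -> unchanged

Only (D) A[0,0] + A[1,1] = 2 survives (and it does so for every P, not just this one), so it is the invariant.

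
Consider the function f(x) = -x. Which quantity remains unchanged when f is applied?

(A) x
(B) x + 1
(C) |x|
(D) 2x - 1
C

For f(x) = -x:
Applying f replaces x by -x. Since |-x| = |x|, the absolute value is unchanged by f, whereas x -> -x, 2x - 1 -> -2x - 1 and x + 1 -> -x + 1 all change.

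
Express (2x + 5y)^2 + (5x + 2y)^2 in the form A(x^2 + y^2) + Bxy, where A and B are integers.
29(x^2 + y^2) + 40xy

Expanding: (2x + 5y)^2 = 4x^2 + 20xy + 25y^2
(5x + 2y)^2 = 25x^2 + 20xy + 4y^2
Sum = (4+25)(x^2+y^2) + 40xy = 29(x^2 + y^2) + 40xy
This is symmetric in x and y.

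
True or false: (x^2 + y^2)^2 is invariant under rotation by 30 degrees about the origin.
True

Applying rotation by 30 degrees: x' = x*cos(30 degrees) - y*sin(30 degrees) = sqrt(3)x/2 - y/2, y' = x*sin(30 degrees) + y*cos(30 degrees) = x/2 + sqrt(3)y/2

Substituting into (x^2 + y^2)^2:
((sqrt(3)x/2 - y/2)^2 + (x/2 + sqrt(3)y/2)^2)^2
= x^4 + 2x^2y^2 + y^4 = (x^2 + y^2)^2

This equals the original expression (x^2 + y^2)^2, so it IS invariant.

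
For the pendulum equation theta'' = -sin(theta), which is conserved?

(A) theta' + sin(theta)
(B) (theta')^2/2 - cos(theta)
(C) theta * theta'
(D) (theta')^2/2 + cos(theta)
B

A first integral I satisfies dI/dt = 0 along every solution. Differentiate each option and use the equation of motion:
(A) d/dt[theta' + sin(theta)] = theta'' + cos(theta) theta' = -sin(theta) + theta' cos(theta), not identically 0
(B) d/dt[(theta')^2/2 - cos(theta)] = theta' theta'' + sin(theta) theta' = theta'(-sin(theta)) + theta' sin(theta) = 0
(C) d/dt[theta * theta'] = (theta')^2 + theta theta'' = (theta')^2 - theta sin(theta), not identically 0
(D) d/dt[(theta')^2/2 + cos(theta)] = theta' theta'' - sin(theta) theta' = -2 theta' sin(theta), not identically 0

Only (B) has zero time-derivative. This is the total energy: kinetic (theta')^2/2 plus potential -cos(theta).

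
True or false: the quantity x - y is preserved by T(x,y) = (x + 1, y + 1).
True

Substitute T(x,y) = (x + 1, y + 1) into the expression and compare with the original.

Original: x - y
After applying T: (x + 1) - (y + 1) = x - y

This is identical to the original x - y, so the expression is invariant.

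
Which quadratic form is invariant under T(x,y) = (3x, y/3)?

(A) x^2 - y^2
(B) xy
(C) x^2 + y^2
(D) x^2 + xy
B

T multiplies x by 3 and divides y by 3.
Substitute the transformed coordinates into each option and compare with the original:
(A) x^2 - y^2  ->  (3x)^2 - (y/3)^2 = 9x^2 - y^2/9   [differs from x^2 - y^2: not invariant]
(B) xy  ->  (3x)(y/3) = xy   [equals xy: invariant]
(C) x^2 + y^2  ->  (3x)^2 + (y/3)^2 = 9x^2 + y^2/9   [differs from x^2 + y^2: not invariant]
(D) x^2 + xy  ->  (3x)^2 + (3x)(y/3) = 9x^2 + xy   [differs from x^2 + xy: not invariant]

Only option (B), xy, is unchanged by the transformation.
The factors 3 and 1/3 cancel only in the pure product xy.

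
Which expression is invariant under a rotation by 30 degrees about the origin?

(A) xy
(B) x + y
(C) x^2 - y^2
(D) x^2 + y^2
D

A rotation by 30 degrees sends (x, y) to (sqrt(3)x/2 - y/2, x/2 + sqrt(3)y/2).
Substitute the transformed coordinates into each option and compare with the original:
(A) xy  ->  (sqrt(3)x/2 - y/2)(x/2 + sqrt(3)y/2) = sqrt(3)x^2/4 + xy/2 - sqrt(3)y^2/4   [differs from xy: not invariant]
(B) x + y  ->  (sqrt(3)x/2 - y/2) + (x/2 + sqrt(3)y/2) = x/2 + sqrt(3)x/2 - y/2 + sqrt(3)y/2   [differs from x + y: not invariant]
(C) x^2 - y^2  ->  (sqrt(3)x/2 - y/2)^2 - (x/2 + sqrt(3)y/2)^2 = x^2/2 - sqrt(3)xy - y^2/2   [differs from x^2 - y^2: not invariant]
(D) x^2 + y^2  ->  (sqrt(3)x/2 - y/2)^2 + (x/2 + sqrt(3)y/2)^2 = x^2 + y^2   [equals x^2 + y^2: invariant]

Only option (D), x^2 + y^2, is unchanged by the transformation.
Geometrically, x^2 + y^2 is the squared distance from the origin, which every rotation about the origin preserves.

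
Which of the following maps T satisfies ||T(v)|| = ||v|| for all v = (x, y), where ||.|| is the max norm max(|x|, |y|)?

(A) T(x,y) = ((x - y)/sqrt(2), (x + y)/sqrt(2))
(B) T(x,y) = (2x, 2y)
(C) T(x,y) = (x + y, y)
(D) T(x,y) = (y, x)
D

A transformation preserves a norm if ||T(v)|| = ||v|| for every v; a single vector where the norm changes rules an option out.

(A) T(x,y) = ((x - y)/sqrt(2), (x + y)/sqrt(2)): v = (1, 0) has norm max(|1|, |0|) = 1, but T(v) = (sqrt(2)/2, sqrt(2)/2) has norm sqrt(2)/2 -- not preserved.
(B) T(x,y) = (2x, 2y): v = (1, 0) has norm max(|1|, |0|) = 1, but T(v) = (2, 0) has norm 2 -- not preserved.
(C) T(x,y) = (x + y, y): v = (1, 1) has norm max(|1|, |1|) = 1, but T(v) = (2, 1) has norm 2 -- not preserved.
(D) T(x,y) = (y, x): preserves the norm -- it only permutes the coordinates and/or flips signs, which leaves max(|x|, |y|) unchanged.

Therefore the answer is (D).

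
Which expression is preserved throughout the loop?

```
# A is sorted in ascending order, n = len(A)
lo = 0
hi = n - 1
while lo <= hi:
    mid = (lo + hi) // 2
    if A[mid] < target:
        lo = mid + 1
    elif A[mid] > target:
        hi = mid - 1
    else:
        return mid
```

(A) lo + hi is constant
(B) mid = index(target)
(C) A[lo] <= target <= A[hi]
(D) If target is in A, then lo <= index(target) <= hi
D

A loop invariant must hold before the first iteration and be re-established by every execution of the body.

(D) If target is in A, then lo <= index(target) <= hi: Before the loop [lo, hi] = [0, n-1] covers every index. When A[mid] < target, sortedness puts target strictly to the right of mid, so setting lo = mid + 1 keeps index(target) in [lo, hi]; symmetrically for hi = mid - 1. Hence 'if target is in A then lo <= index(target) <= hi' holds after every iteration, and when lo > hi it proves target is absent.

The other options fail:
(A) lo + hi is constant: each iteration moves exactly one of lo, hi, so lo + hi changes (e.g. 0 + (n-1) becomes (mid+1) + (n-1)).
(B) mid = index(target): mid is just the current probe; it equals index(target) only on the iteration that returns.
(C) A[lo] <= target <= A[hi]: fails when target is not in A (e.g. target < A[0] already violates it before the loop), so it is not maintained in general.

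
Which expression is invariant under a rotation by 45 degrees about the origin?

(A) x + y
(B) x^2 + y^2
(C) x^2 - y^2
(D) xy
B

A rotation by 45 degrees sends (x, y) to (sqrt(2)x/2 - sqrt(2)y/2, sqrt(2)x/2 + sqrt(2)y/2).
Substitute the transformed coordinates into each option and compare with the original:
(A) x + y  ->  (sqrt(2)x/2 - sqrt(2)y/2) + (sqrt(2)x/2 + sqrt(2)y/2) = sqrt(2)x   [differs from x + y: not invariant]
(B) x^2 + y^2  ->  (sqrt(2)x/2 - sqrt(2)y/2)^2 + (sqrt(2)x/2 + sqrt(2)y/2)^2 = x^2 + y^2   [equals x^2 + y^2: invariant]
(C) x^2 - y^2  ->  (sqrt(2)x/2 - sqrt(2)y/2)^2 - (sqrt(2)x/2 + sqrt(2)y/2)^2 = -2xy   [differs from x^2 - y^2: not invariant]
(D) xy  ->  (sqrt(2)x/2 - sqrt(2)y/2)(sqrt(2)x/2 + sqrt(2)y/2) = x^2/2 - y^2/2   [differs from xy: not invariant]

Only option (B), x^2 + y^2, is unchanged by the transformation.
Geometrically, x^2 + y^2 is the squared distance from the origin, which every rotation about the origin preserves.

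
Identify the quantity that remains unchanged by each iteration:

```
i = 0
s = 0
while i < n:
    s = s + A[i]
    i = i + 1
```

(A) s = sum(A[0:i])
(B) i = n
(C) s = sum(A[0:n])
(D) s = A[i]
A

A loop invariant must hold before the first iteration and be re-established by every execution of the body.

(A) s = sum(A[0:i]): Initially i = 0 and s = 0 = sum of the empty slice A[0:0]. If s = sum(A[0:i]) holds at the top of an iteration, the body sets s to sum(A[0:i]) + A[i] = sum(A[0:i+1]) and then i to i+1, so s = sum(A[0:i]) holds again. At exit i = n, giving s = sum(A[0:n]).

The other options fail:
(B) i = n: false initially (i = 0); it is the exit condition, not an invariant.
(C) s = sum(A[0:n]): false before the loop (s = 0, not the full sum) -- it only becomes true at exit.
(D) s = A[i]: after the first iteration s = A[0] but i = 1, so s = A[i] compares s with the wrong element (and fails in general).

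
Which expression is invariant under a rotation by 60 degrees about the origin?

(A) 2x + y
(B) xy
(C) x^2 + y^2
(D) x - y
C

A rotation by 60 degrees sends (x, y) to (x/2 - sqrt(3)y/2, sqrt(3)x/2 + y/2).
Substitute the transformed coordinates into each option and compare with the original:
(A) 2x + y  ->  2(x/2 - sqrt(3)y/2) + (sqrt(3)x/2 + y/2) = sqrt(3)x/2 + x - sqrt(3)y + y/2   [differs from 2x + y: not invariant]
(B) xy  ->  (x/2 - sqrt(3)y/2)(sqrt(3)x/2 + y/2) = sqrt(3)x^2/4 - xy/2 - sqrt(3)y^2/4   [differs from xy: not invariant]
(C) x^2 + y^2  ->  (x/2 - sqrt(3)y/2)^2 + (sqrt(3)x/2 + y/2)^2 = x^2 + y^2   [equals x^2 + y^2: invariant]
(D) x - y  ->  (x/2 - sqrt(3)y/2) - (sqrt(3)x/2 + y/2) = -sqrt(3)x/2 + x/2 - sqrt(3)y/2 - y/2   [differs from x - y: not invariant]

Only option (C), x^2 + y^2, is unchanged by the transformation.
Geometrically, x^2 + y^2 is the squared distance from the origin, which every rotation about the origin preserves.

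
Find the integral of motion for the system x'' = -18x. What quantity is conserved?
E = (x')^2 + 18x^2

Multiply the equation by x':
x' * x'' = -18x * x'
The left side is d/dt[(x')^2/2] and the right side is d/dt[-18x^2/2], so
d/dt[(x')^2/2 + 18x^2/2] = 0, i.e. (x')^2/2 + 18x^2/2 = constant.
Multiplying by 2, the integral of motion is E = (x')^2 + 18x^2.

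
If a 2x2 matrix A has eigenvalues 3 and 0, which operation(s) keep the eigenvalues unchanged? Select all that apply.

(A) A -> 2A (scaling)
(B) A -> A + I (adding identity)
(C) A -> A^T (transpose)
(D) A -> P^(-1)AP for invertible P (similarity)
C and D

Eigenvalues are preserved by:
1. Similarity transformations: A -> P^(-1)AP (same characteristic polynomial)
2. Transpose: A^T has the same eigenvalues as A

Eigenvalues are NOT preserved by:
- Adding identity: eigenvalues become 3+1, 0+1
- Scaling: eigenvalues become 6, 0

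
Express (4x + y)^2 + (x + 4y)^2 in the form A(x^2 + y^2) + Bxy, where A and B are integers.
17(x^2 + y^2) + 16xy

Expanding: (4x + y)^2 = 16x^2 + 8xy + y^2
(x + 4y)^2 = x^2 + 8xy + 16y^2
Sum = (16+1)(x^2+y^2) + 16xy = 17(x^2 + y^2) + 16xy
This is symmetric in x and y.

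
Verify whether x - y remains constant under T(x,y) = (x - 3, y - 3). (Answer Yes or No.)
Yes

Substitute T(x,y) = (x - 3, y - 3) into the expression and compare with the original.

Original: x - y
After applying T: (x - 3) - (y - 3) = x - y

This is identical to the original x - y, so the expression is invariant.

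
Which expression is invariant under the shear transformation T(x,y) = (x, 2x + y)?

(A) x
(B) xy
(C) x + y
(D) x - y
A

Under the shear T(x,y) = (x, 2x + y):
Substitute the transformed coordinates into each option and compare with the original:
(A) x  ->  (x) = x   [equals x: invariant]
(B) xy  ->  (x)(2x + y) = 2x^2 + xy   [differs from xy: not invariant]
(C) x + y  ->  (x) + (2x + y) = 3x + y   [differs from x + y: not invariant]
(D) x - y  ->  (x) - (2x + y) = -x - y   [differs from x - y: not invariant]

Only option (A), x, is unchanged by the transformation.
A vertical shear moves points parallel to the y-axis, so the x-coordinate (and any function of x alone) is unchanged.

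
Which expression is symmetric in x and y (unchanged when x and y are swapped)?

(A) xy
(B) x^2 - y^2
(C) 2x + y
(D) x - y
A

A symmetric expression is unchanged when the variables are permuted; here the transformation to test is the swap (x, y) -> (y, x).
Substitute the transformed coordinates into each option and compare with the original:
(A) xy  ->  (y)(x) = xy   [equals xy: invariant]
(B) x^2 - y^2  ->  (y)^2 - (x)^2 = -x^2 + y^2   [differs from x^2 - y^2: not invariant]
(C) 2x + y  ->  2(y) + (x) = x + 2y   [differs from 2x + y: not invariant]
(D) x - y  ->  (y) - (x) = -x + y   [differs from x - y: not invariant]

Only option (A), xy, is unchanged by the transformation.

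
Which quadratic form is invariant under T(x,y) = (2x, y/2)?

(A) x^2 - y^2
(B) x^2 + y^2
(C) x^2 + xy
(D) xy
D

T multiplies x by 2 and divides y by 2.
Substitute the transformed coordinates into each option and compare with the original:
(A) x^2 - y^2  ->  (2x)^2 - (y/2)^2 = 4x^2 - y^2/4   [differs from x^2 - y^2: not invariant]
(B) x^2 + y^2  ->  (2x)^2 + (y/2)^2 = 4x^2 + y^2/4   [differs from x^2 + y^2: not invariant]
(C) x^2 + xy  ->  (2x)^2 + (2x)(y/2) = 4x^2 + xy   [differs from x^2 + xy: not invariant]
(D) xy  ->  (2x)(y/2) = xy   [equals xy: invariant]

Only option (D), xy, is unchanged by the transformation.
The factors 2 and 1/2 cancel only in the pure product xy.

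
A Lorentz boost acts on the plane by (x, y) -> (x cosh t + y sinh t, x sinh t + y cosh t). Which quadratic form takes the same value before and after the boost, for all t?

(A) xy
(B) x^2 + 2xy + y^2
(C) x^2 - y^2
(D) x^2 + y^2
C

Write x' = x cosh t + y sinh t, y' = x sinh t + y cosh t and substitute into each option:
(A) xy: (x cosh t + y sinh t)(x sinh t + y cosh t) = xy(cosh^2 t + sinh^2 t) + (x^2 + y^2) sinh t cosh t = xy cosh 2t + (x^2 + y^2)(sinh 2t)/2   [not invariant for t != 0]
(B) x^2 + 2xy + y^2: (x' + y')^2 with x' + y' = (x + y)(cosh t + sinh t) = (x + y)e^t, so it becomes (x + y)^2 e^(2t)   [not invariant for t != 0]
(C) x^2 - y^2: (x cosh t + y sinh t)^2 - (x sinh t + y cosh t)^2 = x^2(cosh^2 t - sinh^2 t) + 2xy(cosh t sinh t - sinh t cosh t) + y^2(sinh^2 t - cosh^2 t) = x^2 - y^2   [invariant, using cosh^2 t - sinh^2 t = 1]
(D) x^2 + y^2: (x cosh t + y sinh t)^2 + (x sinh t + y cosh t)^2 = (x^2 + y^2)(cosh^2 t + sinh^2 t) + 4xy sinh t cosh t = (x^2 + y^2) cosh 2t + 2xy sinh 2t   [not invariant for t != 0]

Only (C) x^2 - y^2 is unchanged; it is the Minkowski form preserved by Lorentz boosts, just as x^2 + y^2 is preserved by ordinary rotations.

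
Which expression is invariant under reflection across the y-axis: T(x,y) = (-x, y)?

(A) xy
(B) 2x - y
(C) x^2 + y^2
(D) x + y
C

The map is reflection across the y-axis: T(x,y) = (-x, y).
Substitute the transformed coordinates into each option and compare with the original:
(A) xy  ->  (-x)(y) = -xy   [differs from xy: not invariant]
(B) 2x - y  ->  2(-x) - (y) = -2x - y   [differs from 2x - y: not invariant]
(C) x^2 + y^2  ->  (-x)^2 + (y)^2 = x^2 + y^2   [equals x^2 + y^2: invariant]
(D) x + y  ->  (-x) + (y) = -x + y   [differs from x + y: not invariant]

Only option (C), x^2 + y^2, is unchanged by the transformation.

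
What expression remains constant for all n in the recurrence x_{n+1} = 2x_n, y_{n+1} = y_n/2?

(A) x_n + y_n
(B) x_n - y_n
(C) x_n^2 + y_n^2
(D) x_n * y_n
D

For the recurrence x_{n+1} = 2x_n, y_{n+1} = y_n/2:

x_{n+1} * y_{n+1} = (2x_n) * (y_n/2) = x_n * y_n
The product is conserved.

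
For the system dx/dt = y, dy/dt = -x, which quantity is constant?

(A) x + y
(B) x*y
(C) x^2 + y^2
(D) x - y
C

A first integral I satisfies dI/dt = 0 along every solution. Differentiate each option and use the equation of motion:
(A) d/dt[x + y] = y + (-x) = y - x, not identically 0
(B) d/dt[x*y] = (dx/dt)y + x(dy/dt) = y^2 - x^2, not identically 0
(C) d/dt[x^2 + y^2] = 2x*dx/dt + 2y*dy/dt = 2x*y + 2y*(-x) = 0
(D) d/dt[x - y] = y - (-x) = x + y, not identically 0

Only (C) has zero time-derivative. So x^2 + y^2 (the squared radius; trajectories are circles) is the conserved quantity.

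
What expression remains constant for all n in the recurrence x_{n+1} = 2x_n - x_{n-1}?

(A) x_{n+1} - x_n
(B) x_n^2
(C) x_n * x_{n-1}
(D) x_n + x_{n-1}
A

For the recurrence x_{n+1} = 2x_n - x_{n-1}:

If x_{n+1} = 2x_n - x_{n-1}, then:
x_{n+1} - x_n = x_n - x_{n-1}
The first difference is constant throughout the sequence.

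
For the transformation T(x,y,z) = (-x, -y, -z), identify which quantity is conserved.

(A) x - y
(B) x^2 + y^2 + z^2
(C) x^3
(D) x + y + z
B

Apply T(x,y,z) = (-x, -y, -z) to each option, i.e. replace (x, y, z) by the transformed coordinates.
Substitute the transformed coordinates into each option and compare with the original:
(A) x - y  ->  (-x) - (-y) = -x + y   [differs from x - y: not invariant]
(B) x^2 + y^2 + z^2  ->  (-x)^2 + (-y)^2 + (-z)^2 = x^2 + y^2 + z^2   [equals x^2 + y^2 + z^2: invariant]
(C) x^3  ->  (-x)^3 = -x^3   [differs from x^3: not invariant]
(D) x + y + z  ->  (-x) + (-y) + (-z) = -x - y - z   [differs from x + y + z: not invariant]

Only option (B), x^2 + y^2 + z^2, is unchanged by the transformation.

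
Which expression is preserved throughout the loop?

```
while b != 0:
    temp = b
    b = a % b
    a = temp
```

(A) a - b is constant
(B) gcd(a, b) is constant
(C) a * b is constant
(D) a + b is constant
B

A loop invariant must hold before the first iteration and be re-established by every execution of the body.

(B) gcd(a, b) is constant: One iteration replaces (a, b) by (b, a mod b). Since a mod b = a - q*b for an integer q, any common divisor of a and b divides b and a mod b, and conversely; hence gcd(b, a mod b) = gcd(a, b). For instance (13, 7) -> (7, 6) keeps gcd = 1. At exit b = 0 and a = gcd of the original inputs.

The other options fail:
(A) a - b is constant: e.g. (a, b) = (13, 7) -> (7, 6): the difference goes from 6 to 1.
(C) a * b is constant: e.g. (a, b) = (13, 7) -> (7, 6): the product goes from 91 to 42.
(D) a + b is constant: e.g. (a, b) = (13, 7) -> (7, 6): the sum goes from 20 to 13.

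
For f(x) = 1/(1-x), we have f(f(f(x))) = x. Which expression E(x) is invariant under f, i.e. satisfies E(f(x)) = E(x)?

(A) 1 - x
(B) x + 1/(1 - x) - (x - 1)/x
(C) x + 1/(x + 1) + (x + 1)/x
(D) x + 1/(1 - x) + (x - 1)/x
D

Replace x by f(x) = 1/(1 - x) in each option and simplify. As a quick numerical cross-check, also compare E(4) with E(f(4)) = E(-1/3).

(A) 1 - x  ->  1 - (1/(1 - x)) = x/(x - 1); check: E(4) = -3 but E(-1/3) = 4/3.   [not invariant]
(B) x + 1/(1 - x) - (x - 1)/x  ->  (1/(1 - x)) + 1/(1 - (1/(1 - x))) - ((1/(1 - x)) - 1)/(1/(1 - x)) = (x^2(1 - x) - x + (x - 1)^2)/(x(x - 1)); check: E(4) = 35/12 but E(-1/3) = -43/12.   [not invariant]
(C) x + 1/(x + 1) + (x + 1)/x  ->  (1/(1 - x)) + 1/((1/(1 - x)) + 1) + ((1/(1 - x)) + 1)/(1/(1 - x)) = (-x^3 + 6x^2 - 11x + 7)/(x^2 - 3x + 2); check: E(4) = 109/20 but E(-1/3) = -5/6.   [not invariant]
(D) x + 1/(1 - x) + (x - 1)/x  ->  (1/(1 - x)) + 1/(1 - (1/(1 - x))) + ((1/(1 - x)) - 1)/(1/(1 - x)), which simplifies back to x + 1/(1 - x) + (x - 1)/x; check: E(4) = 53/12, E(-1/3) = 53/12.   [invariant]

Only (D) is unchanged. Indeed f(f(x)) = 1/(1 - 1/(1-x)) = (1-x)/(-x) = (x-1)/x, so E(x) = x + f(x) + f(f(x)) is the sum over the whole 3-cycle; applying f just permutes the three terms cyclically (x -> f(x) -> f(f(x)) -> x), leaving the sum unchanged.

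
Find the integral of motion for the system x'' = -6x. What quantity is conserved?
E = (x')^2 + 6x^2

Multiply the equation by x':
x' * x'' = -6x * x'
The left side is d/dt[(x')^2/2] and the right side is d/dt[-6x^2/2], so
d/dt[(x')^2/2 + 6x^2/2] = 0, i.e. (x')^2/2 + 6x^2/2 = constant.
Multiplying by 2, the integral of motion is E = (x')^2 + 6x^2.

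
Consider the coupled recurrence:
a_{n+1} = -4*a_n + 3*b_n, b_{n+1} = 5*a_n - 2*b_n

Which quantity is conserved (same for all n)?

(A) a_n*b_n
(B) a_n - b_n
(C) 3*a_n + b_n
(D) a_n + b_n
D

Replace a_n by a_{n+1} = -4*a_n + 3*b_n and b_n by b_{n+1} = 5*a_n - 2*b_n in each option and simplify:
(A) a_n*b_n  ->  (-4*a_n + 3*b_n)*(5*a_n - 2*b_n) = -20*a_n^2 + 23*a_n*b_n - 6*b_n^2   [not conserved]
(B) a_n - b_n  ->  (-4*a_n + 3*b_n) - (5*a_n - 2*b_n) = -9*a_n + 5*b_n   [not conserved]
(C) 3*a_n + b_n  ->  3*(-4*a_n + 3*b_n) + (5*a_n - 2*b_n) = -7*a_n + 7*b_n   [not conserved]
(D) a_n + b_n  ->  (-4*a_n + 3*b_n) + (5*a_n - 2*b_n) = a_n + b_n   [conserved]

Only (D) a_n + b_n returns to itself after one step, so it is the conserved quantity.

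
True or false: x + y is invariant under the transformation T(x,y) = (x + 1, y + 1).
False

Substitute T(x,y) = (x + 1, y + 1) into the expression and compare with the original.

Original: x + y
After applying T: (x + 1) + (y + 1) = x + y + 2

This differs from the original x + y (difference: 2), so the expression is NOT invariant.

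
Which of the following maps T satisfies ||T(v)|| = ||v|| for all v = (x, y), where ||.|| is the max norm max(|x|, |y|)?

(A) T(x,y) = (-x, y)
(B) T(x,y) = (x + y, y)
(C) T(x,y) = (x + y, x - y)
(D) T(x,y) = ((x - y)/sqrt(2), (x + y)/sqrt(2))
A

A transformation preserves a norm if ||T(v)|| = ||v|| for every v; a single vector where the norm changes rules an option out.

(A) T(x,y) = (-x, y): preserves the norm -- it only permutes the coordinates and/or flips signs, which leaves max(|x|, |y|) unchanged.
(B) T(x,y) = (x + y, y): v = (1, 1) has norm max(|1|, |1|) = 1, but T(v) = (2, 1) has norm 2 -- not preserved.
(C) T(x,y) = (x + y, x - y): v = (1, 1) has norm max(|1|, |1|) = 1, but T(v) = (2, 0) has norm 2 -- not preserved.
(D) T(x,y) = ((x - y)/sqrt(2), (x + y)/sqrt(2)): v = (1, 0) has norm max(|1|, |0|) = 1, but T(v) = (sqrt(2)/2, sqrt(2)/2) has norm sqrt(2)/2 -- not preserved.

Therefore the answer is (A).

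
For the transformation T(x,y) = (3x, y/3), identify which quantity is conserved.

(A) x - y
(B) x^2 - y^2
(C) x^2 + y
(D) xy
D

An expression E(x,y) is invariant under T if E(T(x,y)) = E(x,y). Here T(x,y) = (3x, y/3).
Substitute the transformed coordinates into each option and compare with the original:
(A) x - y  ->  (3x) - (y/3) = 3x - y/3   [differs from x - y: not invariant]
(B) x^2 - y^2  ->  (3x)^2 - (y/3)^2 = 9x^2 - y^2/9   [differs from x^2 - y^2: not invariant]
(C) x^2 + y  ->  (3x)^2 + (y/3) = 9x^2 + y/3   [differs from x^2 + y: not invariant]
(D) xy  ->  (3x)(y/3) = xy   [equals xy: invariant]

Only option (D), xy, is unchanged by the transformation.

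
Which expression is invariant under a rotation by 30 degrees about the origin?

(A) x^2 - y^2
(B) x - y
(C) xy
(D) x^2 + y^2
D

A rotation by 30 degrees sends (x, y) to (sqrt(3)x/2 - y/2, x/2 + sqrt(3)y/2).
Substitute the transformed coordinates into each option and compare with the original:
(A) x^2 - y^2  ->  (sqrt(3)x/2 - y/2)^2 - (x/2 + sqrt(3)y/2)^2 = x^2/2 - sqrt(3)xy - y^2/2   [differs from x^2 - y^2: not invariant]
(B) x - y  ->  (sqrt(3)x/2 - y/2) - (x/2 + sqrt(3)y/2) = -x/2 + sqrt(3)x/2 - sqrt(3)y/2 - y/2   [differs from x - y: not invariant]
(C) xy  ->  (sqrt(3)x/2 - y/2)(x/2 + sqrt(3)y/2) = sqrt(3)x^2/4 + xy/2 - sqrt(3)y^2/4   [differs from xy: not invariant]
(D) x^2 + y^2  ->  (sqrt(3)x/2 - y/2)^2 + (x/2 + sqrt(3)y/2)^2 = x^2 + y^2   [equals x^2 + y^2: invariant]

Only option (D), x^2 + y^2, is unchanged by the transformation.
Geometrically, x^2 + y^2 is the squared distance from the origin, which every rotation about the origin preserves.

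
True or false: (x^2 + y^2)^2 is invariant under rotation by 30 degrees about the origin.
True

Applying rotation by 30 degrees: x' = x*cos(30 degrees) - y*sin(30 degrees) = sqrt(3)x/2 - y/2, y' = x*sin(30 degrees) + y*cos(30 degrees) = x/2 + sqrt(3)y/2

Substituting into (x^2 + y^2)^2:
((sqrt(3)x/2 - y/2)^2 + (x/2 + sqrt(3)y/2)^2)^2
= x^4 + 2x^2y^2 + y^4 = (x^2 + y^2)^2

This equals the original expression (x^2 + y^2)^2, so it IS invariant.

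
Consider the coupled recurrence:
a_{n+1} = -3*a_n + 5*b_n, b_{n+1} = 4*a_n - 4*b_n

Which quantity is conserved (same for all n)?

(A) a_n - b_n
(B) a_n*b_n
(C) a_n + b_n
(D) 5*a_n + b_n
C

Replace a_n by a_{n+1} = -3*a_n + 5*b_n and b_n by b_{n+1} = 4*a_n - 4*b_n in each option and simplify:
(A) a_n - b_n  ->  (-3*a_n + 5*b_n) - (4*a_n - 4*b_n) = -7*a_n + 9*b_n   [not conserved]
(B) a_n*b_n  ->  (-3*a_n + 5*b_n)*(4*a_n - 4*b_n) = -12*a_n^2 + 32*a_n*b_n - 20*b_n^2   [not conserved]
(C) a_n + b_n  ->  (-3*a_n + 5*b_n) + (4*a_n - 4*b_n) = a_n + b_n   [conserved]
(D) 5*a_n + b_n  ->  5*(-3*a_n + 5*b_n) + (4*a_n - 4*b_n) = -11*a_n + 21*b_n   [not conserved]

Only (C) a_n + b_n returns to itself after one step, so it is the conserved quantity.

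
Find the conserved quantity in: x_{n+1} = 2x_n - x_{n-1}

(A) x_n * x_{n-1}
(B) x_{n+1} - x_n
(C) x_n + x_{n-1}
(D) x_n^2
B

For the recurrence x_{n+1} = 2x_n - x_{n-1}:

If x_{n+1} = 2x_n - x_{n-1}, then:
x_{n+1} - x_n = x_n - x_{n-1}
The first difference is constant throughout the sequence.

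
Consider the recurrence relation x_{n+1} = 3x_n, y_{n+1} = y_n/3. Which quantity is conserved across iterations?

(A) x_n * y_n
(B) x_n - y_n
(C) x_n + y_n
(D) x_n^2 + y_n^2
A

For the recurrence x_{n+1} = 3x_n, y_{n+1} = y_n/3:

x_{n+1} * y_{n+1} = (3x_n) * (y_n/3) = x_n * y_n
The product is conserved.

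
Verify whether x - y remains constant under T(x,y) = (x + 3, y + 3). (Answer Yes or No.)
Yes

Substitute T(x,y) = (x + 3, y + 3) into the expression and compare with the original.

Original: x - y
After applying T: (x + 3) - (y + 3) = x - y

This is identical to the original x - y, so the expression is invariant.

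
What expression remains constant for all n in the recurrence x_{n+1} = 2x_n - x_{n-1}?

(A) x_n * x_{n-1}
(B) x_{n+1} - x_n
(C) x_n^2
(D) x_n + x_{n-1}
B

For the recurrence x_{n+1} = 2x_n - x_{n-1}:

If x_{n+1} = 2x_n - x_{n-1}, then:
x_{n+1} - x_n = x_n - x_{n-1}
The first difference is constant throughout the sequence.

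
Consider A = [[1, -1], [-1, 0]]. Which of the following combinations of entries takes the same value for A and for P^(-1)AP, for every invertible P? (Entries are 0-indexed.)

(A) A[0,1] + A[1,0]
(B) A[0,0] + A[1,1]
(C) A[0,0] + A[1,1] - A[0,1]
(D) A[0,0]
B

A[0,0] + A[1,1] is the trace of A. By the cyclic property of the trace, tr(P^(-1)AP) = tr(APP^(-1)) = tr(A), so it is the same for every matrix similar to A.

The other combinations are not similarity invariants. For example, take P = [[2, 1], [1, 1]] (det P = 1), so P^(-1) = [[1, -1], [-1, 2]] and
B = P^(-1)AP = [[3, 1], [-5, -2]].
Evaluating each option on A and on B:
(A) A[0,1] + A[1,0]: -2 for A, -4 for B -> changes
(B) A[0,0] + A[1,1]: 1 for A, 1 for B -> unchanged
(C) A[0,0] + A[1,1] - A[0,1]: 2 for A, 0 for B -> changes
(D) A[0,0]: 1 for A, 3 for B -> changes

Only (B) A[0,0] + A[1,1] = 1 survives (and it does so for every P, not just this one), so it is the invariant.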